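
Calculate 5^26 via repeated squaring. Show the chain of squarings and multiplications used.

Computing 5^26 by squaring (build up from 5^1; each line after the first costs one multiplication):

5^1 = 5
5^2 = (5^1)^2 = 5^2 = 25
5^3 = 5 * 5^2 = 5 * 25 = 125
5^6 = (5^3)^2 = 125^2 = 15625
5^12 = (5^6)^2 = 15625^2 = 244140625
5^13 = 5 * 5^12 = 5 * 244140625 = 1220703125
5^26 = (5^13)^2 = 1220703125^2 = 1490116119384765625

Result: 1490116119384765625
Multiplications needed: 6 (6 lines after 5^1)

5^26 = 1490116119384765625. Using exponentiation by squaring, this requires 6 multiplications. The key idea: if the exponent is even, square the half-power; if odd, multiply by the base once.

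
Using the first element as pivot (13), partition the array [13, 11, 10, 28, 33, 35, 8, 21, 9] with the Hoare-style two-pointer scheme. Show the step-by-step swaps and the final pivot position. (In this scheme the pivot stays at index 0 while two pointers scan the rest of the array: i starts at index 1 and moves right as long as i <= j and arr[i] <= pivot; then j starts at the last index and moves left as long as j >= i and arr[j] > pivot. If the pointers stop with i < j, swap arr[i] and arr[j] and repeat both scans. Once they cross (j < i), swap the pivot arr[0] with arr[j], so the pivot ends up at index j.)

Hoare-style two-pointer partition with pivot = 13:

Initial array: [13, 11, 10, 28, 33, 35, 8, 21, 9]

Pointers start at i = 1, j = 8.
i stops at index 3 (arr[3]=28 > 13), j stops at index 8 (arr[8]=9 <= 13): swap arr[3] and arr[8], array becomes [13, 11, 10, 9, 33, 35, 8, 21, 28]
i stops at index 4 (arr[4]=33 > 13), j stops at index 6 (arr[6]=8 <= 13): swap arr[4] and arr[6], array becomes [13, 11, 10, 9, 8, 35, 33, 21, 28]
i ends at 5, j ends at 4: the pointers have crossed (j < i), so scanning stops.

Swap pivot arr[0] with arr[4] to place pivot at position 4: [8, 11, 10, 9, 13, 35, 33, 21, 28]
Pivot position: 4

After partitioning with pivot 13, the array becomes [8, 11, 10, 9, 13, 35, 33, 21, 28]. The pivot is placed at index 4. All elements to the left of the pivot are <= 13, and all elements to the right are > 13.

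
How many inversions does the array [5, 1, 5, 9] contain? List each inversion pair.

Finding inversions in [5, 1, 5, 9]:

(0, 1): arr[0]=5 > arr[1]=1

Total inversions: 1

The array has 1 inversion(s): (0,1). Each pair (i,j) satisfies i < j and arr[i] > arr[j].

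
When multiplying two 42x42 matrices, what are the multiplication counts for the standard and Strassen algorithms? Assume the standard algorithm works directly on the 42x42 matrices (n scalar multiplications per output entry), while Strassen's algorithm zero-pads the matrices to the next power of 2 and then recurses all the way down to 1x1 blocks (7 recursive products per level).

Matrix multiplication for 42x42 matrices:

Strassen's algorithm requires power-of-2 dimensions. Pad 42x42 to 64x64 (next power of 2).

Standard algorithm: 42^3 = 74088 multiplications
Strassen's algorithm: 7^(log2(64)) = 7^6 = 117649 multiplications
Difference: 74088 - 117649 = -43561 (Strassen uses MORE here due to padding overhead — for small or just-over-power-of-2 n, padding can outweigh the per-level savings)

Standard: 74088 multiplications (42^3). Strassen: 117649 multiplications (7^6, after padding to 64x64). Strassen reduces 8 recursive multiplications to 7 at each level.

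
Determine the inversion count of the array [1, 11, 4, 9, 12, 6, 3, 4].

Finding inversions in [1, 11, 4, 9, 12, 6, 3, 4]:

(1, 2): arr[1]=11 > arr[2]=4
(1, 3): arr[1]=11 > arr[3]=9
(1, 5): arr[1]=11 > arr[5]=6
(1, 6): arr[1]=11 > arr[6]=3
(1, 7): arr[1]=11 > arr[7]=4
(2, 6): arr[2]=4 > arr[6]=3
(3, 5): arr[3]=9 > arr[5]=6
(3, 6): arr[3]=9 > arr[6]=3
(3, 7): arr[3]=9 > arr[7]=4
(4, 5): arr[4]=12 > arr[5]=6
(4, 6): arr[4]=12 > arr[6]=3
(4, 7): arr[4]=12 > arr[7]=4
(5, 6): arr[5]=6 > arr[6]=3
(5, 7): arr[5]=6 > arr[7]=4

Total inversions: 14

The array has 14 inversion(s): (1,2), (1,3), (1,5), (1,6), (1,7), (2,6), (3,5), (3,6), (3,7), (4,5), (4,6), (4,7), (5,6), (5,7). Each pair (i,j) satisfies i < j and arr[i] > arr[j].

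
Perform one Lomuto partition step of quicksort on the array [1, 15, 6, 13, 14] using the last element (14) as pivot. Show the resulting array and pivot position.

Lomuto partition with pivot = 14:

Initial array: [1, 15, 6, 13, 14]

arr[0]=1 <= 14: swap with position 0, array becomes [1, 15, 6, 13, 14]
arr[1]=15 > 14: no swap
arr[2]=6 <= 14: swap with position 1, array becomes [1, 6, 15, 13, 14]
arr[3]=13 <= 14: swap with position 2, array becomes [1, 6, 13, 15, 14]

Place pivot at position 3: [1, 6, 13, 14, 15]
Pivot position: 3

After partitioning with pivot 14, the array becomes [1, 6, 13, 14, 15]. The pivot is placed at index 3. All elements to the left of the pivot are <= 14, and all elements to the right are > 14.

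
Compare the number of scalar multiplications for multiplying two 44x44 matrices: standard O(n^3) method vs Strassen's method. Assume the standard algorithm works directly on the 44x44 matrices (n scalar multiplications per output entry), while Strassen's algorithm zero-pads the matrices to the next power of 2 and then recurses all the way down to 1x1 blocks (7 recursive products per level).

Matrix multiplication for 44x44 matrices:

Strassen's algorithm requires power-of-2 dimensions. Pad 44x44 to 64x64 (next power of 2).

Standard algorithm: 44^3 = 85184 multiplications
Strassen's algorithm: 7^(log2(64)) = 7^6 = 117649 multiplications
Difference: 85184 - 117649 = -32465 (Strassen uses MORE here due to padding overhead — for small or just-over-power-of-2 n, padding can outweigh the per-level savings)

Standard: 85184 multiplications (44^3). Strassen: 117649 multiplications (7^6, after padding to 64x64). Strassen reduces 8 recursive multiplications to 7 at each level.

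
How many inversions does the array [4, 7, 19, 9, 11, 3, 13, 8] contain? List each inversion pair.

Finding inversions in [4, 7, 19, 9, 11, 3, 13, 8]:

(0, 5): arr[0]=4 > arr[5]=3
(1, 5): arr[1]=7 > arr[5]=3
(2, 3): arr[2]=19 > arr[3]=9
(2, 4): arr[2]=19 > arr[4]=11
(2, 5): arr[2]=19 > arr[5]=3
(2, 6): arr[2]=19 > arr[6]=13
(2, 7): arr[2]=19 > arr[7]=8
(3, 5): arr[3]=9 > arr[5]=3
(3, 7): arr[3]=9 > arr[7]=8
(4, 5): arr[4]=11 > arr[5]=3
(4, 7): arr[4]=11 > arr[7]=8
(6, 7): arr[6]=13 > arr[7]=8

Total inversions: 12

The array has 12 inversion(s): (0,5), (1,5), (2,3), (2,4), (2,5), (2,6), (2,7), (3,5), (3,7), (4,5), (4,7), (6,7). Each pair (i,j) satisfies i < j and arr[i] > arr[j].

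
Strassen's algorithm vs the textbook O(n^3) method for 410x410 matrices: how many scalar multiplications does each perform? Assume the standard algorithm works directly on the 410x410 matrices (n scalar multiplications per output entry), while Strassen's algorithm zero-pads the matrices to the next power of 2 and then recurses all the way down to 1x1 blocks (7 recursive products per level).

Matrix multiplication for 410x410 matrices:

Strassen's algorithm requires power-of-2 dimensions. Pad 410x410 to 512x512 (next power of 2).

Standard algorithm: 410^3 = 68921000 multiplications
Strassen's algorithm: 7^(log2(512)) = 7^9 = 40353607 multiplications
Savings: 68921000 - 40353607 = 28567393 multiplications

Standard: 68921000 multiplications (410^3). Strassen: 40353607 multiplications (7^9, after padding to 512x512). Strassen reduces 8 recursive multiplications to 7 at each level.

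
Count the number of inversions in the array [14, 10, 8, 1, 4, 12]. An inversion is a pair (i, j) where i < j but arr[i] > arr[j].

Finding inversions in [14, 10, 8, 1, 4, 12]:

(0, 1): arr[0]=14 > arr[1]=10
(0, 2): arr[0]=14 > arr[2]=8
(0, 3): arr[0]=14 > arr[3]=1
(0, 4): arr[0]=14 > arr[4]=4
(0, 5): arr[0]=14 > arr[5]=12
(1, 2): arr[1]=10 > arr[2]=8
(1, 3): arr[1]=10 > arr[3]=1
(1, 4): arr[1]=10 > arr[4]=4
(2, 3): arr[2]=8 > arr[3]=1
(2, 4): arr[2]=8 > arr[4]=4

Total inversions: 10

The array has 10 inversion(s): (0,1), (0,2), (0,3), (0,4), (0,5), (1,2), (1,3), (1,4), (2,3), (2,4). Each pair (i,j) satisfies i < j and arr[i] > arr[j].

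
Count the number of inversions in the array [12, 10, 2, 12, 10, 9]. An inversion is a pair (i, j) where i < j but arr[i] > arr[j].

Finding inversions in [12, 10, 2, 12, 10, 9]:

(0, 1): arr[0]=12 > arr[1]=10
(0, 2): arr[0]=12 > arr[2]=2
(0, 4): arr[0]=12 > arr[4]=10
(0, 5): arr[0]=12 > arr[5]=9
(1, 2): arr[1]=10 > arr[2]=2
(1, 5): arr[1]=10 > arr[5]=9
(3, 4): arr[3]=12 > arr[4]=10
(3, 5): arr[3]=12 > arr[5]=9
(4, 5): arr[4]=10 > arr[5]=9

Total inversions: 9

The array has 9 inversion(s): (0,1), (0,2), (0,4), (0,5), (1,2), (1,5), (3,4), (3,5), (4,5). Each pair (i,j) satisfies i < j and arr[i] > arr[j].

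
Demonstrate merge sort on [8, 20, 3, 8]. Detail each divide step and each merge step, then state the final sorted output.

Merge sort trace:

Split: [8, 20, 3, 8] -> [8, 20] and [3, 8]
  Split: [8, 20] -> [8] and [20]
  Merge: [8] + [20] -> [8, 20]
  Split: [3, 8] -> [3] and [8]
  Merge: [3] + [8] -> [3, 8]
Merge: [8, 20] + [3, 8] -> [3, 8, 8, 20]

Final sorted array: [3, 8, 8, 20]

The merge sort proceeds by recursively splitting the array and merging sorted halves.
After all merges, the sorted array is [3, 8, 8, 20].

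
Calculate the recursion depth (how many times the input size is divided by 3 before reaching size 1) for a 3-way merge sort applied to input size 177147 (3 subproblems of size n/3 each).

For divide and conquer with division factor 3:

Problem sizes at each level:
Level 0: 177147
Level 1: 59049
Level 2: 19683
Level 3: 6561
Level 4: 2187
Level 5: 729
Level 6: 243
Level 7: 81
Level 8: 27
Level 9: 9
Level 10: 3
Level 11: 1

The root is level 0 and the size-1 base case is level 11 (the tree spans levels 0 through 11, i.e. 12 levels counting the root), so the depth is the number of divisions: log_3(177147) = 11

The recursion tree depth is log_3(177147) = 11. At each level, the problem size is divided by 3, so it takes 11 divisions to reduce to a base case of size 1. The algorithm makes 3 recursive calls at each level.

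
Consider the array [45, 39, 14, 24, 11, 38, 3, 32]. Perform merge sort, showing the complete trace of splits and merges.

Merge sort trace:

Split: [45, 39, 14, 24, 11, 38, 3, 32] -> [45, 39, 14, 24] and [11, 38, 3, 32]
  Split: [45, 39, 14, 24] -> [45, 39] and [14, 24]
    Split: [45, 39] -> [45] and [39]
    Merge: [45] + [39] -> [39, 45]
    Split: [14, 24] -> [14] and [24]
    Merge: [14] + [24] -> [14, 24]
  Merge: [39, 45] + [14, 24] -> [14, 24, 39, 45]
  Split: [11, 38, 3, 32] -> [11, 38] and [3, 32]
    Split: [11, 38] -> [11] and [38]
    Merge: [11] + [38] -> [11, 38]
    Split: [3, 32] -> [3] and [32]
    Merge: [3] + [32] -> [3, 32]
  Merge: [11, 38] + [3, 32] -> [3, 11, 32, 38]
Merge: [14, 24, 39, 45] + [3, 11, 32, 38] -> [3, 11, 14, 24, 32, 38, 39, 45]

Final sorted array: [3, 11, 14, 24, 32, 38, 39, 45]

The merge sort proceeds by recursively splitting the array and merging sorted halves.
After all merges, the sorted array is [3, 11, 14, 24, 32, 38, 39, 45].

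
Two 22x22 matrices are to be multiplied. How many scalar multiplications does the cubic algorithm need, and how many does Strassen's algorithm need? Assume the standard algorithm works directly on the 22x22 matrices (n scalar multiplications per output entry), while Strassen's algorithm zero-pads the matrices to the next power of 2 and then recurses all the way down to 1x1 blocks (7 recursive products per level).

Matrix multiplication for 22x22 matrices:

Strassen's algorithm requires power-of-2 dimensions. Pad 22x22 to 32x32 (next power of 2).

Standard algorithm: 22^3 = 10648 multiplications
Strassen's algorithm: 7^(log2(32)) = 7^5 = 16807 multiplications
Difference: 10648 - 16807 = -6159 (Strassen uses MORE here due to padding overhead — for small or just-over-power-of-2 n, padding can outweigh the per-level savings)

Standard: 10648 multiplications (22^3). Strassen: 16807 multiplications (7^5, after padding to 32x32). Strassen reduces 8 recursive multiplications to 7 at each level.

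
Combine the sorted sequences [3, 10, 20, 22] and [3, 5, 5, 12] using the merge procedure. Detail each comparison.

Merging process:

Compare 3 vs 3: take 3 from left. Merged: [3]
Compare 10 vs 3: take 3 from right. Merged: [3, 3]
Compare 10 vs 5: take 5 from right. Merged: [3, 3, 5]
Compare 10 vs 5: take 5 from right. Merged: [3, 3, 5, 5]
Compare 10 vs 12: take 10 from left. Merged: [3, 3, 5, 5, 10]
Compare 20 vs 12: take 12 from right. Merged: [3, 3, 5, 5, 10, 12]
Append remaining from left: [20, 22]. Merged: [3, 3, 5, 5, 10, 12, 20, 22]

Final merged array: [3, 3, 5, 5, 10, 12, 20, 22]
Total comparisons: 6

The merged array is [3, 3, 5, 5, 10, 12, 20, 22], requiring 6 comparisons. The merge step runs in O(n) time where n is the total number of elements.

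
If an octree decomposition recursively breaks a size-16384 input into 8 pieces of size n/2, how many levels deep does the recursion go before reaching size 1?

For divide and conquer with division factor 2:

Problem sizes at each level:
Level 0: 16384
Level 1: 8192
Level 2: 4096
Level 3: 2048
Level 4: 1024
Level 5: 512
Level 6: 256
Level 7: 128
Level 8: 64
Level 9: 32
Level 10: 16
Level 11: 8
Level 12: 4
Level 13: 2
Level 14: 1

The root is level 0 and the size-1 base case is level 14 (the tree spans levels 0 through 14, i.e. 15 levels counting the root), so the depth is the number of divisions: log_2(16384) = 14

The recursion tree depth is log_2(16384) = 14. At each level, the problem size is divided by 2, so it takes 14 divisions to reduce to a base case of size 1. The algorithm makes 8 recursive calls at each level.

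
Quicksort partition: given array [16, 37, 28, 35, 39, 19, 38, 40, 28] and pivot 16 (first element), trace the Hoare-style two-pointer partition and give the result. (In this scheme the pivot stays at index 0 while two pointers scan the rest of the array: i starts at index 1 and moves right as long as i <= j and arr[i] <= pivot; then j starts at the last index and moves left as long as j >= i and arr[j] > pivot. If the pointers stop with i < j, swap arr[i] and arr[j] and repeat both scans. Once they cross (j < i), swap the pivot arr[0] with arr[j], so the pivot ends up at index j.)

Hoare-style two-pointer partition with pivot = 16:

Initial array: [16, 37, 28, 35, 39, 19, 38, 40, 28]

Pointers start at i = 1, j = 8.
i ends at 1, j ends at 0: the pointers have crossed (j < i), so scanning stops.

j = 0, so swapping arr[0] with arr[j] leaves the pivot at position 0: [16, 37, 28, 35, 39, 19, 38, 40, 28]
Pivot position: 0

After partitioning with pivot 16, the array becomes [16, 37, 28, 35, 39, 19, 38, 40, 28]. The pivot is placed at index 0. All elements to the left of the pivot are <= 16, and all elements to the right are > 16.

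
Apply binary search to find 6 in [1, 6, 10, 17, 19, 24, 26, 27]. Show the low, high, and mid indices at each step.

Binary search for 6 in [1, 6, 10, 17, 19, 24, 26, 27]:

lo=0, hi=7, mid=3, arr[mid]=17 -> 17 > 6, search left half
lo=0, hi=2, mid=1, arr[mid]=6 -> Found target at index 1!

Binary search finds 6 at index 1 after 2 comparisons. The search repeatedly halves the search space by comparing with the middle element.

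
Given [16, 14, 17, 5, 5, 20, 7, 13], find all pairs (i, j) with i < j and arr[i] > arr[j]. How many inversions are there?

Finding inversions in [16, 14, 17, 5, 5, 20, 7, 13]:

(0, 1): arr[0]=16 > arr[1]=14
(0, 3): arr[0]=16 > arr[3]=5
(0, 4): arr[0]=16 > arr[4]=5
(0, 6): arr[0]=16 > arr[6]=7
(0, 7): arr[0]=16 > arr[7]=13
(1, 3): arr[1]=14 > arr[3]=5
(1, 4): arr[1]=14 > arr[4]=5
(1, 6): arr[1]=14 > arr[6]=7
(1, 7): arr[1]=14 > arr[7]=13
(2, 3): arr[2]=17 > arr[3]=5
(2, 4): arr[2]=17 > arr[4]=5
(2, 6): arr[2]=17 > arr[6]=7
(2, 7): arr[2]=17 > arr[7]=13
(5, 6): arr[5]=20 > arr[6]=7
(5, 7): arr[5]=20 > arr[7]=13

Total inversions: 15

The array has 15 inversion(s): (0,1), (0,3), (0,4), (0,6), (0,7), (1,3), (1,4), (1,6), (1,7), (2,3), (2,4), (2,6), (2,7), (5,6), (5,7). Each pair (i,j) satisfies i < j and arr[i] > arr[j].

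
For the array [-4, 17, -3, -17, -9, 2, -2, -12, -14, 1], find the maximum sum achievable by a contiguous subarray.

Using Kadane's algorithm on [-4, 17, -3, -17, -9, 2, -2, -12, -14, 1]:

Scanning through the array:
Position 1 (value 17): max_ending_here = 17, max_so_far = 17
Position 2 (value -3): max_ending_here = 14, max_so_far = 17
Position 3 (value -17): max_ending_here = -3, max_so_far = 17
Position 4 (value -9): max_ending_here = -9, max_so_far = 17
Position 5 (value 2): max_ending_here = 2, max_so_far = 17
Position 6 (value -2): max_ending_here = 0, max_so_far = 17
Position 7 (value -12): max_ending_here = -12, max_so_far = 17
Position 8 (value -14): max_ending_here = -14, max_so_far = 17
Position 9 (value 1): max_ending_here = 1, max_so_far = 17

Maximum subarray: [17]
Maximum sum: 17

The maximum subarray is [17] with sum 17. This subarray runs from index 1 to index 1.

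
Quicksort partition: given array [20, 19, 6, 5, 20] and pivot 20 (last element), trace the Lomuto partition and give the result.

Lomuto partition with pivot = 20:

Initial array: [20, 19, 6, 5, 20]

arr[0]=20 <= 20: swap with position 0, array becomes [20, 19, 6, 5, 20]
arr[1]=19 <= 20: swap with position 1, array becomes [20, 19, 6, 5, 20]
arr[2]=6 <= 20: swap with position 2, array becomes [20, 19, 6, 5, 20]
arr[3]=5 <= 20: swap with position 3, array becomes [20, 19, 6, 5, 20]

Place pivot at position 4: [20, 19, 6, 5, 20]
Pivot position: 4

After partitioning with pivot 20, the array becomes [20, 19, 6, 5, 20]. The pivot is placed at index 4. All elements to the left of the pivot are <= 20, and all elements to the right are > 20.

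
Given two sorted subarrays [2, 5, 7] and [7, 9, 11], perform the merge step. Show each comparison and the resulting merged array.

Merging process:

Compare 2 vs 7: take 2 from left. Merged: [2]
Compare 5 vs 7: take 5 from left. Merged: [2, 5]
Compare 7 vs 7: take 7 from left. Merged: [2, 5, 7]
Append remaining from right: [7, 9, 11]. Merged: [2, 5, 7, 7, 9, 11]

Final merged array: [2, 5, 7, 7, 9, 11]
Total comparisons: 3

The merged array is [2, 5, 7, 7, 9, 11], requiring 3 comparisons. The merge step runs in O(n) time where n is the total number of elements.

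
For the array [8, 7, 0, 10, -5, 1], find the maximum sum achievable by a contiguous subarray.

Using Kadane's algorithm on [8, 7, 0, 10, -5, 1]:

Scanning through the array:
Position 1 (value 7): max_ending_here = 15, max_so_far = 15
Position 2 (value 0): max_ending_here = 15, max_so_far = 15
Position 3 (value 10): max_ending_here = 25, max_so_far = 25
Position 4 (value -5): max_ending_here = 20, max_so_far = 25
Position 5 (value 1): max_ending_here = 21, max_so_far = 25

Maximum subarray: [8, 7, 0, 10]
Maximum sum: 25

The maximum subarray is [8, 7, 0, 10] with sum 25. This subarray runs from index 0 to index 3.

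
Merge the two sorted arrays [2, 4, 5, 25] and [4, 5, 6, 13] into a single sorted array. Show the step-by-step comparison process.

Merging process:

Compare 2 vs 4: take 2 from left. Merged: [2]
Compare 4 vs 4: take 4 from left. Merged: [2, 4]
Compare 5 vs 4: take 4 from right. Merged: [2, 4, 4]
Compare 5 vs 5: take 5 from left. Merged: [2, 4, 4, 5]
Compare 25 vs 5: take 5 from right. Merged: [2, 4, 4, 5, 5]
Compare 25 vs 6: take 6 from right. Merged: [2, 4, 4, 5, 5, 6]
Compare 25 vs 13: take 13 from right. Merged: [2, 4, 4, 5, 5, 6, 13]
Append remaining from left: [25]. Merged: [2, 4, 4, 5, 5, 6, 13, 25]

Final merged array: [2, 4, 4, 5, 5, 6, 13, 25]
Total comparisons: 7

The merged array is [2, 4, 4, 5, 5, 6, 13, 25], requiring 7 comparisons. The merge step runs in O(n) time where n is the total number of elements.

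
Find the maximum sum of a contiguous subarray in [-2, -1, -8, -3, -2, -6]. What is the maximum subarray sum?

Using Kadane's algorithm on [-2, -1, -8, -3, -2, -6]:

Scanning through the array:
Position 1 (value -1): max_ending_here = -1, max_so_far = -1
Position 2 (value -8): max_ending_here = -8, max_so_far = -1
Position 3 (value -3): max_ending_here = -3, max_so_far = -1
Position 4 (value -2): max_ending_here = -2, max_so_far = -1
Position 5 (value -6): max_ending_here = -6, max_so_far = -1

Maximum subarray: [-1]
Maximum sum: -1

The maximum subarray is [-1] with sum -1. This subarray runs from index 1 to index 1.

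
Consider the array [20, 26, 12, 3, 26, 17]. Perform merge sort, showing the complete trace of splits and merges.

Merge sort trace:

Split: [20, 26, 12, 3, 26, 17] -> [20, 26, 12] and [3, 26, 17]
  Split: [20, 26, 12] -> [20] and [26, 12]
    Split: [26, 12] -> [26] and [12]
    Merge: [26] + [12] -> [12, 26]
  Merge: [20] + [12, 26] -> [12, 20, 26]
  Split: [3, 26, 17] -> [3] and [26, 17]
    Split: [26, 17] -> [26] and [17]
    Merge: [26] + [17] -> [17, 26]
  Merge: [3] + [17, 26] -> [3, 17, 26]
Merge: [12, 20, 26] + [3, 17, 26] -> [3, 12, 17, 20, 26, 26]

Final sorted array: [3, 12, 17, 20, 26, 26]

The merge sort proceeds by recursively splitting the array and merging sorted halves.
After all merges, the sorted array is [3, 12, 17, 20, 26, 26].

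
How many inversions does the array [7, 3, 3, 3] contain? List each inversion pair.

Finding inversions in [7, 3, 3, 3]:

(0, 1): arr[0]=7 > arr[1]=3
(0, 2): arr[0]=7 > arr[2]=3
(0, 3): arr[0]=7 > arr[3]=3

Total inversions: 3

The array has 3 inversion(s): (0,1), (0,2), (0,3). Each pair (i,j) satisfies i < j and arr[i] > arr[j].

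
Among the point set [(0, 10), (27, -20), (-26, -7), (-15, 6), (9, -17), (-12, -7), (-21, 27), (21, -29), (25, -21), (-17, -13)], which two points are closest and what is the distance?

Computing all pairwise distances among 10 points:

d((0, 10), (27, -20)) = 40.3609
d((0, 10), (-26, -7)) = 31.0644
d((0, 10), (-15, 6)) = 15.5242
d((0, 10), (9, -17)) = 28.4605
d((0, 10), (-12, -7)) = 20.8087
d((0, 10), (-21, 27)) = 27.0185
d((0, 10), (21, -29)) = 44.2945
d((0, 10), (25, -21)) = 39.8246
d((0, 10), (-17, -13)) = 28.6007
d((27, -20), (-26, -7)) = 54.5711
d((27, -20), (-15, 6)) = 49.3964
d((27, -20), (9, -17)) = 18.2483
d((27, -20), (-12, -7)) = 41.1096
d((27, -20), (-21, 27)) = 67.1789
d((27, -20), (21, -29)) = 10.8167
d((27, -20), (25, -21)) = 2.2361 <-- minimum
d((27, -20), (-17, -13)) = 44.5533
d((-26, -7), (-15, 6)) = 17.0294
d((-26, -7), (9, -17)) = 36.4005
d((-26, -7), (-12, -7)) = 14.0
d((-26, -7), (-21, 27)) = 34.3657
d((-26, -7), (21, -29)) = 51.8941
d((-26, -7), (25, -21)) = 52.8867
d((-26, -7), (-17, -13)) = 10.8167
d((-15, 6), (9, -17)) = 33.2415
d((-15, 6), (-12, -7)) = 13.3417
d((-15, 6), (-21, 27)) = 21.8403
d((-15, 6), (21, -29)) = 50.2096
d((-15, 6), (25, -21)) = 48.2597
d((-15, 6), (-17, -13)) = 19.105
d((9, -17), (-12, -7)) = 23.2594
d((9, -17), (-21, 27)) = 53.2541
d((9, -17), (21, -29)) = 16.9706
d((9, -17), (25, -21)) = 16.4924
d((9, -17), (-17, -13)) = 26.3059
d((-12, -7), (-21, 27)) = 35.171
d((-12, -7), (21, -29)) = 39.6611
d((-12, -7), (25, -21)) = 39.5601
d((-12, -7), (-17, -13)) = 7.8102
d((-21, 27), (21, -29)) = 70.0
d((-21, 27), (25, -21)) = 66.4831
d((-21, 27), (-17, -13)) = 40.1995
d((21, -29), (25, -21)) = 8.9443
d((21, -29), (-17, -13)) = 41.2311
d((25, -21), (-17, -13)) = 42.7551

Closest pair: (27, -20) and (25, -21) with distance 2.2361

The closest pair is (27, -20) and (25, -21) with Euclidean distance 2.2361. For 10 points, brute-force pairwise comparison is shown above. For large n, the divide-and-conquer algorithm (sort by x, recurse on halves, check the dividing strip) achieves O(n log n).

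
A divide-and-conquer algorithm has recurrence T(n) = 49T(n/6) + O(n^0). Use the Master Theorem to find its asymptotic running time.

Master Theorem for T(n) = 49T(n/6) + O(n^0):

a = 49, b = 6, c = 0
log_b(a) = log_6(49) = 2.1721

Case 1: c = 0 < log_6(49) = 2.1721
T(n) = O(n^(log_6 49))

For T(n) = 49T(n/6) + O(n^0): log_6(49) = 2.1721. This is Case 1 of the Master Theorem (c < log_b(a), work dominated by leaves), giving O(n^(log_6 49)).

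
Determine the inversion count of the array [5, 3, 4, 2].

Finding inversions in [5, 3, 4, 2]:

(0, 1): arr[0]=5 > arr[1]=3
(0, 2): arr[0]=5 > arr[2]=4
(0, 3): arr[0]=5 > arr[3]=2
(1, 3): arr[1]=3 > arr[3]=2
(2, 3): arr[2]=4 > arr[3]=2

Total inversions: 5

The array has 5 inversion(s): (0,1), (0,2), (0,3), (1,3), (2,3). Each pair (i,j) satisfies i < j and arr[i] > arr[j].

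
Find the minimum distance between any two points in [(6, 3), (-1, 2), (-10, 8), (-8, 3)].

Computing all pairwise distances among 4 points:

d((6, 3), (-1, 2)) = 7.0711
d((6, 3), (-10, 8)) = 16.7631
d((6, 3), (-8, 3)) = 14.0
d((-1, 2), (-10, 8)) = 10.8167
d((-1, 2), (-8, 3)) = 7.0711
d((-10, 8), (-8, 3)) = 5.3852 <-- minimum

Closest pair: (-10, 8) and (-8, 3) with distance 5.3852

The closest pair is (-10, 8) and (-8, 3) with Euclidean distance 5.3852. For 4 points, brute-force pairwise comparison is shown above. For large n, the divide-and-conquer algorithm (sort by x, recurse on halves, check the dividing strip) achieves O(n log n).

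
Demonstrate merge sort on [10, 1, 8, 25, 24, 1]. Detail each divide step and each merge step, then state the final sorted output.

Merge sort trace:

Split: [10, 1, 8, 25, 24, 1] -> [10, 1, 8] and [25, 24, 1]
  Split: [10, 1, 8] -> [10] and [1, 8]
    Split: [1, 8] -> [1] and [8]
    Merge: [1] + [8] -> [1, 8]
  Merge: [10] + [1, 8] -> [1, 8, 10]
  Split: [25, 24, 1] -> [25] and [24, 1]
    Split: [24, 1] -> [24] and [1]
    Merge: [24] + [1] -> [1, 24]
  Merge: [25] + [1, 24] -> [1, 24, 25]
Merge: [1, 8, 10] + [1, 24, 25] -> [1, 1, 8, 10, 24, 25]

Final sorted array: [1, 1, 8, 10, 24, 25]

The merge sort proceeds by recursively splitting the array and merging sorted halves.
After all merges, the sorted array is [1, 1, 8, 10, 24, 25].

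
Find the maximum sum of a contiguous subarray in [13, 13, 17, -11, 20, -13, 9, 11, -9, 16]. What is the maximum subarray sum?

Using Kadane's algorithm on [13, 13, 17, -11, 20, -13, 9, 11, -9, 16]:

Scanning through the array:
Position 1 (value 13): max_ending_here = 26, max_so_far = 26
Position 2 (value 17): max_ending_here = 43, max_so_far = 43
Position 3 (value -11): max_ending_here = 32, max_so_far = 43
Position 4 (value 20): max_ending_here = 52, max_so_far = 52
Position 5 (value -13): max_ending_here = 39, max_so_far = 52
Position 6 (value 9): max_ending_here = 48, max_so_far = 52
Position 7 (value 11): max_ending_here = 59, max_so_far = 59
Position 8 (value -9): max_ending_here = 50, max_so_far = 59
Position 9 (value 16): max_ending_here = 66, max_so_far = 66

Maximum subarray: [13, 13, 17, -11, 20, -13, 9, 11, -9, 16]
Maximum sum: 66

The maximum subarray is [13, 13, 17, -11, 20, -13, 9, 11, -9, 16] with sum 66. This subarray runs from index 0 to index 9.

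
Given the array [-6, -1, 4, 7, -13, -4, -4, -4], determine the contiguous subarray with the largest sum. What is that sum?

Using Kadane's algorithm on [-6, -1, 4, 7, -13, -4, -4, -4]:

Scanning through the array:
Position 1 (value -1): max_ending_here = -1, max_so_far = -1
Position 2 (value 4): max_ending_here = 4, max_so_far = 4
Position 3 (value 7): max_ending_here = 11, max_so_far = 11
Position 4 (value -13): max_ending_here = -2, max_so_far = 11
Position 5 (value -4): max_ending_here = -4, max_so_far = 11
Position 6 (value -4): max_ending_here = -4, max_so_far = 11
Position 7 (value -4): max_ending_here = -4, max_so_far = 11

Maximum subarray: [4, 7]
Maximum sum: 11

The maximum subarray is [4, 7] with sum 11. This subarray runs from index 2 to index 3.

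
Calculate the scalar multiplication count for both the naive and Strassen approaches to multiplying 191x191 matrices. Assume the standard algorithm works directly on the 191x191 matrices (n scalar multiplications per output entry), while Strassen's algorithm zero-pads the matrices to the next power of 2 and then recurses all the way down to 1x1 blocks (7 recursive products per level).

Matrix multiplication for 191x191 matrices:

Strassen's algorithm requires power-of-2 dimensions. Pad 191x191 to 256x256 (next power of 2).

Standard algorithm: 191^3 = 6967871 multiplications
Strassen's algorithm: 7^(log2(256)) = 7^8 = 5764801 multiplications
Savings: 6967871 - 5764801 = 1203070 multiplications

Standard: 6967871 multiplications (191^3). Strassen: 5764801 multiplications (7^8, after padding to 256x256). Strassen reduces 8 recursive multiplications to 7 at each level.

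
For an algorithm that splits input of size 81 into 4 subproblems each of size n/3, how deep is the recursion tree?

For divide and conquer with division factor 3:

Problem sizes at each level:
Level 0: 81
Level 1: 27
Level 2: 9
Level 3: 3
Level 4: 1

The root is level 0 and the size-1 base case is level 4 (the tree spans levels 0 through 4, i.e. 5 levels counting the root), so the depth is the number of divisions: log_3(81) = 4

The recursion tree depth is log_3(81) = 4. At each level, the problem size is divided by 3, so it takes 4 divisions to reduce to a base case of size 1. The algorithm makes 4 recursive calls at each level.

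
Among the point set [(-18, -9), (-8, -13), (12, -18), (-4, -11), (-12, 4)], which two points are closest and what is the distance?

Computing all pairwise distances among 5 points:

d((-18, -9), (-8, -13)) = 10.7703
d((-18, -9), (12, -18)) = 31.3209
d((-18, -9), (-4, -11)) = 14.1421
d((-18, -9), (-12, 4)) = 14.3178
d((-8, -13), (12, -18)) = 20.6155
d((-8, -13), (-4, -11)) = 4.4721 <-- minimum
d((-8, -13), (-12, 4)) = 17.4642
d((12, -18), (-4, -11)) = 17.4642
d((12, -18), (-12, 4)) = 32.5576
d((-4, -11), (-12, 4)) = 17.0

Closest pair: (-8, -13) and (-4, -11) with distance 4.4721

The closest pair is (-8, -13) and (-4, -11) with Euclidean distance 4.4721. For 5 points, brute-force pairwise comparison is shown above. For large n, the divide-and-conquer algorithm (sort by x, recurse on halves, check the dividing strip) achieves O(n log n).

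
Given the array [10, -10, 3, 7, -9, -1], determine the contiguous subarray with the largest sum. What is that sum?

Using Kadane's algorithm on [10, -10, 3, 7, -9, -1]:

Scanning through the array:
Position 1 (value -10): max_ending_here = 0, max_so_far = 10
Position 2 (value 3): max_ending_here = 3, max_so_far = 10
Position 3 (value 7): max_ending_here = 10, max_so_far = 10
Position 4 (value -9): max_ending_here = 1, max_so_far = 10
Position 5 (value -1): max_ending_here = 0, max_so_far = 10

Maximum subarray: [10]
Maximum sum: 10

The maximum subarray is [10] with sum 10. This subarray runs from index 0 to index 0.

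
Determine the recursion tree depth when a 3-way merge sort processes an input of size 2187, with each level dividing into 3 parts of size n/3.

For divide and conquer with division factor 3:

Problem sizes at each level:
Level 0: 2187
Level 1: 729
Level 2: 243
Level 3: 81
Level 4: 27
Level 5: 9
Level 6: 3
Level 7: 1

The root is level 0 and the size-1 base case is level 7 (the tree spans levels 0 through 7, i.e. 8 levels counting the root), so the depth is the number of divisions: log_3(2187) = 7

The recursion tree depth is log_3(2187) = 7. At each level, the problem size is divided by 3, so it takes 7 divisions to reduce to a base case of size 1. The algorithm makes 3 recursive calls at each level.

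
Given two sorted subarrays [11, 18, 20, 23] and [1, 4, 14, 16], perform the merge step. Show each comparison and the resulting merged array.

Merging process:

Compare 11 vs 1: take 1 from right. Merged: [1]
Compare 11 vs 4: take 4 from right. Merged: [1, 4]
Compare 11 vs 14: take 11 from left. Merged: [1, 4, 11]
Compare 18 vs 14: take 14 from right. Merged: [1, 4, 11, 14]
Compare 18 vs 16: take 16 from right. Merged: [1, 4, 11, 14, 16]
Append remaining from left: [18, 20, 23]. Merged: [1, 4, 11, 14, 16, 18, 20, 23]

Final merged array: [1, 4, 11, 14, 16, 18, 20, 23]
Total comparisons: 5

The merged array is [1, 4, 11, 14, 16, 18, 20, 23], requiring 5 comparisons. The merge step runs in O(n) time where n is the total number of elements.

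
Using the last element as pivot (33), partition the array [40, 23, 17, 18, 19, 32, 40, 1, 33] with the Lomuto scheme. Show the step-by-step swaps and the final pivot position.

Lomuto partition with pivot = 33:

Initial array: [40, 23, 17, 18, 19, 32, 40, 1, 33]

arr[0]=40 > 33: no swap
arr[1]=23 <= 33: swap with position 0, array becomes [23, 40, 17, 18, 19, 32, 40, 1, 33]
arr[2]=17 <= 33: swap with position 1, array becomes [23, 17, 40, 18, 19, 32, 40, 1, 33]
arr[3]=18 <= 33: swap with position 2, array becomes [23, 17, 18, 40, 19, 32, 40, 1, 33]
arr[4]=19 <= 33: swap with position 3, array becomes [23, 17, 18, 19, 40, 32, 40, 1, 33]
arr[5]=32 <= 33: swap with position 4, array becomes [23, 17, 18, 19, 32, 40, 40, 1, 33]
arr[6]=40 > 33: no swap
arr[7]=1 <= 33: swap with position 5, array becomes [23, 17, 18, 19, 32, 1, 40, 40, 33]

Place pivot at position 6: [23, 17, 18, 19, 32, 1, 33, 40, 40]
Pivot position: 6

After partitioning with pivot 33, the array becomes [23, 17, 18, 19, 32, 1, 33, 40, 40]. The pivot is placed at index 6. All elements to the left of the pivot are <= 33, and all elements to the right are > 33.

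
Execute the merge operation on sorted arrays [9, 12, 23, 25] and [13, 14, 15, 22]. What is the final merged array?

Merging process:

Compare 9 vs 13: take 9 from left. Merged: [9]
Compare 12 vs 13: take 12 from left. Merged: [9, 12]
Compare 23 vs 13: take 13 from right. Merged: [9, 12, 13]
Compare 23 vs 14: take 14 from right. Merged: [9, 12, 13, 14]
Compare 23 vs 15: take 15 from right. Merged: [9, 12, 13, 14, 15]
Compare 23 vs 22: take 22 from right. Merged: [9, 12, 13, 14, 15, 22]
Append remaining from left: [23, 25]. Merged: [9, 12, 13, 14, 15, 22, 23, 25]

Final merged array: [9, 12, 13, 14, 15, 22, 23, 25]
Total comparisons: 6

The merged array is [9, 12, 13, 14, 15, 22, 23, 25], requiring 6 comparisons. The merge step runs in O(n) time where n is the total number of elements.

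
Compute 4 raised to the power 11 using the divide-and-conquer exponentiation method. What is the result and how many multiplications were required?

Computing 4^11 by squaring (build up from 4^1; each line after the first costs one multiplication):

4^1 = 4
4^2 = (4^1)^2 = 4^2 = 16
4^4 = (4^2)^2 = 16^2 = 256
4^5 = 4 * 4^4 = 4 * 256 = 1024
4^10 = (4^5)^2 = 1024^2 = 1048576
4^11 = 4 * 4^10 = 4 * 1048576 = 4194304

Result: 4194304
Multiplications needed: 5 (5 lines after 4^1)

4^11 = 4194304. Using exponentiation by squaring, this requires 5 multiplications. The key idea: if the exponent is even, square the half-power; if odd, multiply by the base once.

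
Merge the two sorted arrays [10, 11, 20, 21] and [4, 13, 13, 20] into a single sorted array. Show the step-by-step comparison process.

Merging process:

Compare 10 vs 4: take 4 from right. Merged: [4]
Compare 10 vs 13: take 10 from left. Merged: [4, 10]
Compare 11 vs 13: take 11 from left. Merged: [4, 10, 11]
Compare 20 vs 13: take 13 from right. Merged: [4, 10, 11, 13]
Compare 20 vs 13: take 13 from right. Merged: [4, 10, 11, 13, 13]
Compare 20 vs 20: take 20 from left. Merged: [4, 10, 11, 13, 13, 20]
Compare 21 vs 20: take 20 from right. Merged: [4, 10, 11, 13, 13, 20, 20]
Append remaining from left: [21]. Merged: [4, 10, 11, 13, 13, 20, 20, 21]

Final merged array: [4, 10, 11, 13, 13, 20, 20, 21]
Total comparisons: 7

The merged array is [4, 10, 11, 13, 13, 20, 20, 21], requiring 7 comparisons. The merge step runs in O(n) time where n is the total number of elements.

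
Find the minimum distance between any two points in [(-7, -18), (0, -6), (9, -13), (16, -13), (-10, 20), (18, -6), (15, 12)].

Computing all pairwise distances among 7 points:

d((-7, -18), (0, -6)) = 13.8924
d((-7, -18), (9, -13)) = 16.7631
d((-7, -18), (16, -13)) = 23.5372
d((-7, -18), (-10, 20)) = 38.1182
d((-7, -18), (18, -6)) = 27.7308
d((-7, -18), (15, 12)) = 37.2022
d((0, -6), (9, -13)) = 11.4018
d((0, -6), (16, -13)) = 17.4642
d((0, -6), (-10, 20)) = 27.8568
d((0, -6), (18, -6)) = 18.0
d((0, -6), (15, 12)) = 23.4307
d((9, -13), (16, -13)) = 7.0 <-- minimum
d((9, -13), (-10, 20)) = 38.0789
d((9, -13), (18, -6)) = 11.4018
d((9, -13), (15, 12)) = 25.7099
d((16, -13), (-10, 20)) = 42.0119
d((16, -13), (18, -6)) = 7.2801
d((16, -13), (15, 12)) = 25.02
d((-10, 20), (18, -6)) = 38.2099
d((-10, 20), (15, 12)) = 26.2488
d((18, -6), (15, 12)) = 18.2483

Closest pair: (9, -13) and (16, -13) with distance 7.0

The closest pair is (9, -13) and (16, -13) with Euclidean distance 7.0. For 7 points, brute-force pairwise comparison is shown above. For large n, the divide-and-conquer algorithm (sort by x, recurse on halves, check the dividing strip) achieves O(n log n).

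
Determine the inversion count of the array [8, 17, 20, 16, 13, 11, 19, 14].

Finding inversions in [8, 17, 20, 16, 13, 11, 19, 14]:

(1, 3): arr[1]=17 > arr[3]=16
(1, 4): arr[1]=17 > arr[4]=13
(1, 5): arr[1]=17 > arr[5]=11
(1, 7): arr[1]=17 > arr[7]=14
(2, 3): arr[2]=20 > arr[3]=16
(2, 4): arr[2]=20 > arr[4]=13
(2, 5): arr[2]=20 > arr[5]=11
(2, 6): arr[2]=20 > arr[6]=19
(2, 7): arr[2]=20 > arr[7]=14
(3, 4): arr[3]=16 > arr[4]=13
(3, 5): arr[3]=16 > arr[5]=11
(3, 7): arr[3]=16 > arr[7]=14
(4, 5): arr[4]=13 > arr[5]=11
(6, 7): arr[6]=19 > arr[7]=14

Total inversions: 14

The array has 14 inversion(s): (1,3), (1,4), (1,5), (1,7), (2,3), (2,4), (2,5), (2,6), (2,7), (3,4), (3,5), (3,7), (4,5), (6,7). Each pair (i,j) satisfies i < j and arr[i] > arr[j].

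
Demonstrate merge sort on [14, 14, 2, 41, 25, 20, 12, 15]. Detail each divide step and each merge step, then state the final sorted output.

Merge sort trace:

Split: [14, 14, 2, 41, 25, 20, 12, 15] -> [14, 14, 2, 41] and [25, 20, 12, 15]
  Split: [14, 14, 2, 41] -> [14, 14] and [2, 41]
    Split: [14, 14] -> [14] and [14]
    Merge: [14] + [14] -> [14, 14]
    Split: [2, 41] -> [2] and [41]
    Merge: [2] + [41] -> [2, 41]
  Merge: [14, 14] + [2, 41] -> [2, 14, 14, 41]
  Split: [25, 20, 12, 15] -> [25, 20] and [12, 15]
    Split: [25, 20] -> [25] and [20]
    Merge: [25] + [20] -> [20, 25]
    Split: [12, 15] -> [12] and [15]
    Merge: [12] + [15] -> [12, 15]
  Merge: [20, 25] + [12, 15] -> [12, 15, 20, 25]
Merge: [2, 14, 14, 41] + [12, 15, 20, 25] -> [2, 12, 14, 14, 15, 20, 25, 41]

Final sorted array: [2, 12, 14, 14, 15, 20, 25, 41]

The merge sort proceeds by recursively splitting the array and merging sorted halves.
After all merges, the sorted array is [2, 12, 14, 14, 15, 20, 25, 41].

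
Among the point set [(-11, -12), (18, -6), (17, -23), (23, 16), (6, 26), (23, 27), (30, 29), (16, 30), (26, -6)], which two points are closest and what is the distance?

Computing all pairwise distances among 9 points:

d((-11, -12), (18, -6)) = 29.6142
d((-11, -12), (17, -23)) = 30.0832
d((-11, -12), (23, 16)) = 44.0454
d((-11, -12), (6, 26)) = 41.6293
d((-11, -12), (23, 27)) = 51.7397
d((-11, -12), (30, 29)) = 57.9828
d((-11, -12), (16, 30)) = 49.93
d((-11, -12), (26, -6)) = 37.4833
d((18, -6), (17, -23)) = 17.0294
d((18, -6), (23, 16)) = 22.561
d((18, -6), (6, 26)) = 34.176
d((18, -6), (23, 27)) = 33.3766
d((18, -6), (30, 29)) = 37.0
d((18, -6), (16, 30)) = 36.0555
d((18, -6), (26, -6)) = 8.0
d((17, -23), (23, 16)) = 39.4588
d((17, -23), (6, 26)) = 50.2195
d((17, -23), (23, 27)) = 50.3587
d((17, -23), (30, 29)) = 53.6004
d((17, -23), (16, 30)) = 53.0094
d((17, -23), (26, -6)) = 19.2354
d((23, 16), (6, 26)) = 19.7231
d((23, 16), (23, 27)) = 11.0
d((23, 16), (30, 29)) = 14.7648
d((23, 16), (16, 30)) = 15.6525
d((23, 16), (26, -6)) = 22.2036
d((6, 26), (23, 27)) = 17.0294
d((6, 26), (30, 29)) = 24.1868
d((6, 26), (16, 30)) = 10.7703
d((6, 26), (26, -6)) = 37.7359
d((23, 27), (30, 29)) = 7.2801 <-- minimum
d((23, 27), (16, 30)) = 7.6158
d((23, 27), (26, -6)) = 33.1361
d((30, 29), (16, 30)) = 14.0357
d((30, 29), (26, -6)) = 35.2278
d((16, 30), (26, -6)) = 37.3631

Closest pair: (23, 27) and (30, 29) with distance 7.2801

The closest pair is (23, 27) and (30, 29) with Euclidean distance 7.2801. For 9 points, brute-force pairwise comparison is shown above. For large n, the divide-and-conquer algorithm (sort by x, recurse on halves, check the dividing strip) achieves O(n log n).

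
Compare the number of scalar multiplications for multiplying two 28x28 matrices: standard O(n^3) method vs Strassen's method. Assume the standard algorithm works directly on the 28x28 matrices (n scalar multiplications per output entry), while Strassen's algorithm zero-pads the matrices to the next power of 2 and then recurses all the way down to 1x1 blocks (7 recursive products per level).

Matrix multiplication for 28x28 matrices:

Strassen's algorithm requires power-of-2 dimensions. Pad 28x28 to 32x32 (next power of 2).

Standard algorithm: 28^3 = 21952 multiplications
Strassen's algorithm: 7^(log2(32)) = 7^5 = 16807 multiplications
Savings: 21952 - 16807 = 5145 multiplications

Standard: 21952 multiplications (28^3). Strassen: 16807 multiplications (7^5, after padding to 32x32). Strassen reduces 8 recursive multiplications to 7 at each level.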